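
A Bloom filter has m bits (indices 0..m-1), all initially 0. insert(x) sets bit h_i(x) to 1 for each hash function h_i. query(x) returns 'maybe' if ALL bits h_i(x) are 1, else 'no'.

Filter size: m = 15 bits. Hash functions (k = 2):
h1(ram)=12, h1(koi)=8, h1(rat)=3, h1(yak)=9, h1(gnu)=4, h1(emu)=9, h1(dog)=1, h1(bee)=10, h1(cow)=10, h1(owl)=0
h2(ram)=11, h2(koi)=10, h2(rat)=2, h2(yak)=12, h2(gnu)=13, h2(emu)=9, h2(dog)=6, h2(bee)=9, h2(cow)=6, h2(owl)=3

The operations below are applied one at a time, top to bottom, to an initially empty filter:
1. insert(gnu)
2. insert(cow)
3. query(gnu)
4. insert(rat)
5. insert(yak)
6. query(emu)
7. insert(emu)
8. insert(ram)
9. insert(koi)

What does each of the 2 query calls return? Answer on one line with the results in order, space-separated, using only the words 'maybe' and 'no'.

Start: bits=000000000000000
Op 1: insert gnu -> sets bits 4 13 -> bits=000010000000010
Op 2: insert cow -> sets bits 6 10 -> bits=000010100010010
Op 3: query gnu -> checks bit4=1, bit13=1 (all 1) -> maybe
Op 4: insert rat -> sets bits 2 3 -> bits=001110100010010
Op 5: insert yak -> sets bits 9 12 -> bits=001110100110110
Op 6: query emu -> checks bit9=1 (all 1) -> maybe
Op 7: insert emu -> sets bits 9 -> bits=001110100110110
Op 8: insert ram -> sets bits 11 12 -> bits=001110100111110
Op 9: insert koi -> sets bits 8 10 -> bits=001110101111110
Query results in order: maybe maybe

Answer: maybe maybe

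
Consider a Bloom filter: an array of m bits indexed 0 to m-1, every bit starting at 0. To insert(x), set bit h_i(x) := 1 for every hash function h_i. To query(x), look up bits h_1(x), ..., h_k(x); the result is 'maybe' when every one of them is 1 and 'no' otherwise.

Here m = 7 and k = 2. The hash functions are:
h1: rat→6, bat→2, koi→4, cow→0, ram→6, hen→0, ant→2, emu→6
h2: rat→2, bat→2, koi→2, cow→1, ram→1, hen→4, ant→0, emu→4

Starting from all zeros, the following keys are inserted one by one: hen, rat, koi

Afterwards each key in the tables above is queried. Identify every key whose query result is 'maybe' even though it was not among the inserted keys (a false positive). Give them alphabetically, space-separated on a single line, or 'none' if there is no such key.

Start: bits=0000000
After insert 'hen': sets bits 0 4 -> bits=1000100
After insert 'rat': sets bits 2 6 -> bits=1010101
After insert 'koi': sets bits 2 4 -> bits=1010101
Not inserted: ant bat cow emu ram — query each against bits=1010101:
query ant: checks bit0=1, bit2=1 (all 1) -> maybe => FALSE POSITIVE
query bat: checks bit2=1 (all 1) -> maybe => FALSE POSITIVE
query cow: checks bit0=1, bit1=0 (has a 0) -> no => not a false positive
query emu: checks bit4=1, bit6=1 (all 1) -> maybe => FALSE POSITIVE
query ram: checks bit1=0, bit6=1 (has a 0) -> no => not a false positive
False positives (alphabetical): ant bat emu

Answer: ant bat emu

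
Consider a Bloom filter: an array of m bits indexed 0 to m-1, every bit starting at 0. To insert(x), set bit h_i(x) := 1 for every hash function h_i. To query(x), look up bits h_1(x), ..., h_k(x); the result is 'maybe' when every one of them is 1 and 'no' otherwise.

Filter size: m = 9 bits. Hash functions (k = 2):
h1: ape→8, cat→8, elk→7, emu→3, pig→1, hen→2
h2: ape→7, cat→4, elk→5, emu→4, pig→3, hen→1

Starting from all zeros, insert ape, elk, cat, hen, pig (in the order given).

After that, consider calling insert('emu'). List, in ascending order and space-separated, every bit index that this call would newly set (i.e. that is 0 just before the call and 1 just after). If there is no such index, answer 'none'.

Answer: none

Derivation:
Start: bits=000000000
After insert 'ape': sets bits 7 8 -> bits=000000011
After insert 'elk': sets bits 5 7 -> bits=000001011
After insert 'cat': sets bits 4 8 -> bits=000011011
After insert 'hen': sets bits 1 2 -> bits=011011011
After insert 'pig': sets bits 1 3 -> bits=011111011
insert 'emu' would touch bits 3 4; currently bit3=1, bit4=1
Bits that are 0 among those (would change 0->1): none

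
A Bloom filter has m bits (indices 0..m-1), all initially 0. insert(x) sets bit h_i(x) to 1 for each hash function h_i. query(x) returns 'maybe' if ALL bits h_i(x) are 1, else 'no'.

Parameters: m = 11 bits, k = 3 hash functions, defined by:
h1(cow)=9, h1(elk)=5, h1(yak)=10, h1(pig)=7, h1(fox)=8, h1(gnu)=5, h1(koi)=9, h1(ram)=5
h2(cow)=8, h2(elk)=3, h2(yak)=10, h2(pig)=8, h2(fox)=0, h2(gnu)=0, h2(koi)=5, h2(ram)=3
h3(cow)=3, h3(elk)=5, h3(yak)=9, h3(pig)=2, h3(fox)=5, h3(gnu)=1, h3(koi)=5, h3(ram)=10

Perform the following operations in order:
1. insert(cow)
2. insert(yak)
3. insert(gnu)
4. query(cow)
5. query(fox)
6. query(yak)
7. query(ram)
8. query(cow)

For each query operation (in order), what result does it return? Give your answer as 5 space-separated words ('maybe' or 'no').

Start: bits=00000000000
Op 1: insert cow -> sets bits 3 8 9 -> bits=00010000110
Op 2: insert yak -> sets bits 9 10 -> bits=00010000111
Op 3: insert gnu -> sets bits 0 1 5 -> bits=11010100111
Op 4: query cow -> checks bit3=1, bit8=1, bit9=1 (all 1) -> maybe
Op 5: query fox -> checks bit0=1, bit5=1, bit8=1 (all 1) -> maybe
Op 6: query yak -> checks bit9=1, bit10=1 (all 1) -> maybe
Op 7: query ram -> checks bit3=1, bit5=1, bit10=1 (all 1) -> maybe
Op 8: query cow -> checks bit3=1, bit8=1, bit9=1 (all 1) -> maybe
Query results in order: maybe maybe maybe maybe maybe

Answer: maybe maybe maybe maybe maybe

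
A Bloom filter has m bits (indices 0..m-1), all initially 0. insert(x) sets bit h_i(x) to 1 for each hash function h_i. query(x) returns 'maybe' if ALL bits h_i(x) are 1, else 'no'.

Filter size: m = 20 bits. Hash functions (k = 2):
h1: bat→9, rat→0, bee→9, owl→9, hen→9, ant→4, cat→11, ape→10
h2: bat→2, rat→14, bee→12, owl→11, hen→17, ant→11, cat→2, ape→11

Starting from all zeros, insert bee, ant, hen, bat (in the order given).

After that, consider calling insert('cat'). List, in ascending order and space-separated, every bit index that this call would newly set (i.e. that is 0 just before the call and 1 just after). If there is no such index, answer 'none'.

Start: bits=00000000000000000000
After insert 'bee': sets bits 9 12 -> bits=00000000010010000000
After insert 'ant': sets bits 4 11 -> bits=00001000010110000000
After insert 'hen': sets bits 9 17 -> bits=00001000010110000100
After insert 'bat': sets bits 2 9 -> bits=00101000010110000100
insert 'cat' would touch bits 2 11; currently bit2=1, bit11=1
Bits that are 0 among those (would change 0->1): none

Answer: none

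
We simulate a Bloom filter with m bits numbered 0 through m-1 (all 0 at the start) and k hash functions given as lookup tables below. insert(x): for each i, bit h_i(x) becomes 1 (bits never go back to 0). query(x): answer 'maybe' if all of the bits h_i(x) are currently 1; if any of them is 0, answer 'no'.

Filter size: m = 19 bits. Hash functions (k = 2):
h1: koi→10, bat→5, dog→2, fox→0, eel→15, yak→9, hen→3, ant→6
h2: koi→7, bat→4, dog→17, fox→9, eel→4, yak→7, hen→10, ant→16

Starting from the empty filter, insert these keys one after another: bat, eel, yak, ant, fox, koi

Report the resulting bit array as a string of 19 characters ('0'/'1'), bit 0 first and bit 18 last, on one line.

Answer: 1000111101100001100

Derivation:
Start: bits=0000000000000000000
After insert 'bat': sets bits 4 5 -> bits=0000110000000000000
After insert 'eel': sets bits 4 15 -> bits=0000110000000001000
After insert 'yak': sets bits 7 9 -> bits=0000110101000001000
After insert 'ant': sets bits 6 16 -> bits=0000111101000001100
After insert 'fox': sets bits 0 9 -> bits=1000111101000001100
After insert 'koi': sets bits 7 10 -> bits=1000111101100001100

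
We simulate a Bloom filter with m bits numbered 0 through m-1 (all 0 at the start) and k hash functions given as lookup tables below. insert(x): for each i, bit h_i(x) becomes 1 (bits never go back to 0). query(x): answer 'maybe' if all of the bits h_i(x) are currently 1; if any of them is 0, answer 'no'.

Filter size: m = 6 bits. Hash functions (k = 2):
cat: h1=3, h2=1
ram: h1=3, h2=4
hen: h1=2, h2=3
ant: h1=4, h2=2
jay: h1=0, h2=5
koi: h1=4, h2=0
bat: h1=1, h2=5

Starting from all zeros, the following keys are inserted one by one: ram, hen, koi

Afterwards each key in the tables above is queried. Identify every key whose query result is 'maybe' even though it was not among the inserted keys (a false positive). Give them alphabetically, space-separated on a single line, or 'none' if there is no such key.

Answer: ant

Derivation:
Start: bits=000000
After insert 'ram': sets bits 3 4 -> bits=000110
After insert 'hen': sets bits 2 3 -> bits=001110
After insert 'koi': sets bits 0 4 -> bits=101110
Not inserted: ant bat cat jay — query each against bits=101110:
query ant: checks bit2=1, bit4=1 (all 1) -> maybe => FALSE POSITIVE
query bat: checks bit1=0, bit5=0 (has a 0) -> no => not a false positive
query cat: checks bit1=0, bit3=1 (has a 0) -> no => not a false positive
query jay: checks bit0=1, bit5=0 (has a 0) -> no => not a false positive
False positives (alphabetical): ant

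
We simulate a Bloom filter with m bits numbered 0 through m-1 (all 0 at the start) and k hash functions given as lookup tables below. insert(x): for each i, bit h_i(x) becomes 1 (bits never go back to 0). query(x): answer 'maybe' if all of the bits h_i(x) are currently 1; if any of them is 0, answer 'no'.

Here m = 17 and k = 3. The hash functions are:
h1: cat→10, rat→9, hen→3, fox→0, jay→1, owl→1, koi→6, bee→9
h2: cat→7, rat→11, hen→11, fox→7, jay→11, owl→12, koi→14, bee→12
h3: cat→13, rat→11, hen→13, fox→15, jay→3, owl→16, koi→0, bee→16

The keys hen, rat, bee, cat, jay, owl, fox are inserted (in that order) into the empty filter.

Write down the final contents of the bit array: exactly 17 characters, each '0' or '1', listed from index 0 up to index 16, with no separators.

Answer: 11010001011111011

Derivation:
Start: bits=00000000000000000
After insert 'hen': sets bits 3 11 13 -> bits=00010000000101000
After insert 'rat': sets bits 9 11 -> bits=00010000010101000
After insert 'bee': sets bits 9 12 16 -> bits=00010000010111001
After insert 'cat': sets bits 7 10 13 -> bits=00010001011111001
After insert 'jay': sets bits 1 3 11 -> bits=01010001011111001
After insert 'owl': sets bits 1 12 16 -> bits=01010001011111001
After insert 'fox': sets bits 0 7 15 -> bits=11010001011111011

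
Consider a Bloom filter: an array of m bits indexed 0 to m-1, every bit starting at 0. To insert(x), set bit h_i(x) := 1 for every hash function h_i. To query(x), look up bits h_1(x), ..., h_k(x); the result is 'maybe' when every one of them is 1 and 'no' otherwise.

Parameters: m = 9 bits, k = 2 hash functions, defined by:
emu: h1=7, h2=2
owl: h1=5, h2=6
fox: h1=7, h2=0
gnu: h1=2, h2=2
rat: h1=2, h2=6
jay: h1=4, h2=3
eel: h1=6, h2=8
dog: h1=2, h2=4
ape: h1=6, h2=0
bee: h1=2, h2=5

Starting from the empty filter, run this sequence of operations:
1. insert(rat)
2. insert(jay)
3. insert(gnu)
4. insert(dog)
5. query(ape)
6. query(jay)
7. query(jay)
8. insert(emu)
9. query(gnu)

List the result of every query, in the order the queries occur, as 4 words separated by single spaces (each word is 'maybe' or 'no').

Answer: no maybe maybe maybe

Derivation:
Start: bits=000000000
Op 1: insert rat -> sets bits 2 6 -> bits=001000100
Op 2: insert jay -> sets bits 3 4 -> bits=001110100
Op 3: insert gnu -> sets bits 2 -> bits=001110100
Op 4: insert dog -> sets bits 2 4 -> bits=001110100
Op 5: query ape -> checks bit0=0, bit6=1 (has a 0) -> no
Op 6: query jay -> checks bit3=1, bit4=1 (all 1) -> maybe
Op 7: query jay -> checks bit3=1, bit4=1 (all 1) -> maybe
Op 8: insert emu -> sets bits 2 7 -> bits=001110110
Op 9: query gnu -> checks bit2=1 (all 1) -> maybe
Query results in order: no maybe maybe maybe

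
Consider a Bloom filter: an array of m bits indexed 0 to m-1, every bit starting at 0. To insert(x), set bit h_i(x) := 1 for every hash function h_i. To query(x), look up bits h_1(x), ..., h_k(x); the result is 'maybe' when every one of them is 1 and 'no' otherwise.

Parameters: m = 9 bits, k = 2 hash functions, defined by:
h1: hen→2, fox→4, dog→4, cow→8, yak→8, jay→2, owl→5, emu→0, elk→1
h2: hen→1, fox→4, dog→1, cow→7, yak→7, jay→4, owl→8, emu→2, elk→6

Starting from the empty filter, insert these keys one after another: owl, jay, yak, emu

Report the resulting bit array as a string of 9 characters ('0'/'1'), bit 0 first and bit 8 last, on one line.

Start: bits=000000000
After insert 'owl': sets bits 5 8 -> bits=000001001
After insert 'jay': sets bits 2 4 -> bits=001011001
After insert 'yak': sets bits 7 8 -> bits=001011011
After insert 'emu': sets bits 0 2 -> bits=101011011

Answer: 101011011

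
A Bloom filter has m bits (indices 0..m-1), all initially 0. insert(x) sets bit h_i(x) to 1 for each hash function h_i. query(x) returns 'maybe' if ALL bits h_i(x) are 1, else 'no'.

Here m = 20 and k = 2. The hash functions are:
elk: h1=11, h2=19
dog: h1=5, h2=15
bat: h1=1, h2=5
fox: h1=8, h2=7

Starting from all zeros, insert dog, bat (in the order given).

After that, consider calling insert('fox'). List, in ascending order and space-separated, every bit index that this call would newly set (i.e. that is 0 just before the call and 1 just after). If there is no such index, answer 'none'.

Start: bits=00000000000000000000
After insert 'dog': sets bits 5 15 -> bits=00000100000000010000
After insert 'bat': sets bits 1 5 -> bits=01000100000000010000
insert 'fox' would touch bits 7 8; currently bit7=0, bit8=0
Bits that are 0 among those (would change 0->1): 7 8

Answer: 7 8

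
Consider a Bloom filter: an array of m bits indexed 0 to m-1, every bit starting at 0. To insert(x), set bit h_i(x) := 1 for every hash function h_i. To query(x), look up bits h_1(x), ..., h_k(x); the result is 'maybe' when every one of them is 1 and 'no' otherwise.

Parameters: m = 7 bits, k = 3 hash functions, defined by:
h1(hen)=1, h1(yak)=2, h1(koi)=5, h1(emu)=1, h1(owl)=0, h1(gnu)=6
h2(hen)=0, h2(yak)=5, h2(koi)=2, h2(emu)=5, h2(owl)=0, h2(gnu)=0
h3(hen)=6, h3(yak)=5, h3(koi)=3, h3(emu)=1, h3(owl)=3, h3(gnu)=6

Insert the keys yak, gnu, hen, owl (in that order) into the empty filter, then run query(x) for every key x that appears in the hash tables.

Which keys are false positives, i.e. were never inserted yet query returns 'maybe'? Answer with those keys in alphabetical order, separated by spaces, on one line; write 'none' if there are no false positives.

Answer: emu koi

Derivation:
Start: bits=0000000
After insert 'yak': sets bits 2 5 -> bits=0010010
After insert 'gnu': sets bits 0 6 -> bits=1010011
After insert 'hen': sets bits 0 1 6 -> bits=1110011
After insert 'owl': sets bits 0 3 -> bits=1111011
Not inserted: emu koi — query each against bits=1111011:
query emu: checks bit1=1, bit5=1 (all 1) -> maybe => FALSE POSITIVE
query koi: checks bit2=1, bit3=1, bit5=1 (all 1) -> maybe => FALSE POSITIVE
False positives (alphabetical): emu koi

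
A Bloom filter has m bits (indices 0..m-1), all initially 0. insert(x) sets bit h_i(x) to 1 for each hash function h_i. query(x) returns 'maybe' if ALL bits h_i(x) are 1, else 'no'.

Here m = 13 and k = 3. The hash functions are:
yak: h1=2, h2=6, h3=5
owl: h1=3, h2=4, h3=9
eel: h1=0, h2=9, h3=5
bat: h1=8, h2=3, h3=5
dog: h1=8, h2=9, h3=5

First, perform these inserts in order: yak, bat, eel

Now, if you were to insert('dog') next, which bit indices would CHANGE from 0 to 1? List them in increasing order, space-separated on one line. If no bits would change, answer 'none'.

Answer: none

Derivation:
Start: bits=0000000000000
After insert 'yak': sets bits 2 5 6 -> bits=0010011000000
After insert 'bat': sets bits 3 5 8 -> bits=0011011010000
After insert 'eel': sets bits 0 5 9 -> bits=1011011011000
insert 'dog' would touch bits 5 8 9; currently bit5=1, bit8=1, bit9=1
Bits that are 0 among those (would change 0->1): none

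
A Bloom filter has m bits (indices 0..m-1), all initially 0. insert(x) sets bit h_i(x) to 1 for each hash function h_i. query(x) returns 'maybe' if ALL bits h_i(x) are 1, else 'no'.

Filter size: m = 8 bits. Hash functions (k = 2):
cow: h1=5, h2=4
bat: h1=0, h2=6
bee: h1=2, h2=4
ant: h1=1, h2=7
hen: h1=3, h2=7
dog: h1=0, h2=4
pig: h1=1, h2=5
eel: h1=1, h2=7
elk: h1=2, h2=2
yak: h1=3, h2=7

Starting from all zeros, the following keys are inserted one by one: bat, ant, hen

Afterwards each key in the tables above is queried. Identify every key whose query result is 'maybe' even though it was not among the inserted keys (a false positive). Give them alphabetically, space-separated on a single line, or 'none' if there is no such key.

Answer: eel yak

Derivation:
Start: bits=00000000
After insert 'bat': sets bits 0 6 -> bits=10000010
After insert 'ant': sets bits 1 7 -> bits=11000011
After insert 'hen': sets bits 3 7 -> bits=11010011
Not inserted: bee cow dog eel elk pig yak — query each against bits=11010011:
query bee: checks bit2=0, bit4=0 (has a 0) -> no => not a false positive
query cow: checks bit4=0, bit5=0 (has a 0) -> no => not a false positive
query dog: checks bit0=1, bit4=0 (has a 0) -> no => not a false positive
query eel: checks bit1=1, bit7=1 (all 1) -> maybe => FALSE POSITIVE
query elk: checks bit2=0 (has a 0) -> no => not a false positive
query pig: checks bit1=1, bit5=0 (has a 0) -> no => not a false positive
query yak: checks bit3=1, bit7=1 (all 1) -> maybe => FALSE POSITIVE
False positives (alphabetical): eel yak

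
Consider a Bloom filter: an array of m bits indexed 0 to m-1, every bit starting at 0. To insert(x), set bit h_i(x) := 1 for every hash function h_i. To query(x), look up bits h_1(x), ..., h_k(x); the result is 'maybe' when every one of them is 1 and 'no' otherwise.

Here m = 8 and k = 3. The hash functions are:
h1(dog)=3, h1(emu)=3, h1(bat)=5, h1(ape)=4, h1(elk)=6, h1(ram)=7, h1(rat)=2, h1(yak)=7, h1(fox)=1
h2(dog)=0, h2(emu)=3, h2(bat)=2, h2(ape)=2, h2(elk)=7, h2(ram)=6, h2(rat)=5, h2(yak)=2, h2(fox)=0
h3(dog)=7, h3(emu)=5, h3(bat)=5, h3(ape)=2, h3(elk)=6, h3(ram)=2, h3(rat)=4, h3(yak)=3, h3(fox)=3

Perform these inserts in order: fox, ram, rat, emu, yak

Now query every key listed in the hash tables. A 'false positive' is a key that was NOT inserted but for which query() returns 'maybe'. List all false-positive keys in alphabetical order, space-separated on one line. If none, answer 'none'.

Answer: ape bat dog elk

Derivation:
Start: bits=00000000
After insert 'fox': sets bits 0 1 3 -> bits=11010000
After insert 'ram': sets bits 2 6 7 -> bits=11110011
After insert 'rat': sets bits 2 4 5 -> bits=11111111
After insert 'emu': sets bits 3 5 -> bits=11111111
After insert 'yak': sets bits 2 3 7 -> bits=11111111
Not inserted: ape bat dog elk — query each against bits=11111111:
query ape: checks bit2=1, bit4=1 (all 1) -> maybe => FALSE POSITIVE
query bat: checks bit2=1, bit5=1 (all 1) -> maybe => FALSE POSITIVE
query dog: checks bit0=1, bit3=1, bit7=1 (all 1) -> maybe => FALSE POSITIVE
query elk: checks bit6=1, bit7=1 (all 1) -> maybe => FALSE POSITIVE
False positives (alphabetical): ape bat dog elk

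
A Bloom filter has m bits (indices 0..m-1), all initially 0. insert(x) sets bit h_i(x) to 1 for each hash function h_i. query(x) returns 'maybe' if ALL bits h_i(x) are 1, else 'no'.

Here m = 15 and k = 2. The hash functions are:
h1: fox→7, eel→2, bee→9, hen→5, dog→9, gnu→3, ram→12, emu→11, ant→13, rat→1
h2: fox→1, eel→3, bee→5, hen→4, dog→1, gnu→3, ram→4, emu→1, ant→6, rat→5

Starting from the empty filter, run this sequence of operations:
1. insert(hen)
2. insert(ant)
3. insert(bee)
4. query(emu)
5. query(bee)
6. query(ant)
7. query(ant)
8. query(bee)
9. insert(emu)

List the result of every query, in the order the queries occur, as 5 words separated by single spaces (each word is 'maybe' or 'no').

Answer: no maybe maybe maybe maybe

Derivation:
Start: bits=000000000000000
Op 1: insert hen -> sets bits 4 5 -> bits=000011000000000
Op 2: insert ant -> sets bits 6 13 -> bits=000011100000010
Op 3: insert bee -> sets bits 5 9 -> bits=000011100100010
Op 4: query emu -> checks bit1=0, bit11=0 (has a 0) -> no
Op 5: query bee -> checks bit5=1, bit9=1 (all 1) -> maybe
Op 6: query ant -> checks bit6=1, bit13=1 (all 1) -> maybe
Op 7: query ant -> checks bit6=1, bit13=1 (all 1) -> maybe
Op 8: query bee -> checks bit5=1, bit9=1 (all 1) -> maybe
Op 9: insert emu -> sets bits 1 11 -> bits=010011100101010
Query results in order: no maybe maybe maybe maybe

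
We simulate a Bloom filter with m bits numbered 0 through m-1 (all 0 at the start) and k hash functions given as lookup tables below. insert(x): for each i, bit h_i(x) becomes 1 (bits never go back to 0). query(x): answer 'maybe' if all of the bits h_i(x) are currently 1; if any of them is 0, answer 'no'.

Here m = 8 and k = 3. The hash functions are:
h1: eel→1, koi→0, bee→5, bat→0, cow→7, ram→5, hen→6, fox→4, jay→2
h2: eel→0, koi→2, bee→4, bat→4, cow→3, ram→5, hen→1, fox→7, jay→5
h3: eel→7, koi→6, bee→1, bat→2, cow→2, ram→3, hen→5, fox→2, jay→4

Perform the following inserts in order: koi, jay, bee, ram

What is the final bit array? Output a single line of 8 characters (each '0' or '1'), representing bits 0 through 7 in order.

Answer: 11111110

Derivation:
Start: bits=00000000
After insert 'koi': sets bits 0 2 6 -> bits=10100010
After insert 'jay': sets bits 2 4 5 -> bits=10101110
After insert 'bee': sets bits 1 4 5 -> bits=11101110
After insert 'ram': sets bits 3 5 -> bits=11111110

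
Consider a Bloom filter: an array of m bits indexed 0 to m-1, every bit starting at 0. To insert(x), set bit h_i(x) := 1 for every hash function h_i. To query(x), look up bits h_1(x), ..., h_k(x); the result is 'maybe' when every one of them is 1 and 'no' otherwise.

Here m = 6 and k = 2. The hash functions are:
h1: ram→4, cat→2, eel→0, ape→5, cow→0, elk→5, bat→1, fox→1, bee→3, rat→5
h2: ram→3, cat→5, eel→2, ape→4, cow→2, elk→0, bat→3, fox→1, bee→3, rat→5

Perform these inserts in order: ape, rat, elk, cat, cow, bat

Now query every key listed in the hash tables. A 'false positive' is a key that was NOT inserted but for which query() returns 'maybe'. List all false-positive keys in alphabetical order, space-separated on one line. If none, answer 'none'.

Start: bits=000000
After insert 'ape': sets bits 4 5 -> bits=000011
After insert 'rat': sets bits 5 -> bits=000011
After insert 'elk': sets bits 0 5 -> bits=100011
After insert 'cat': sets bits 2 5 -> bits=101011
After insert 'cow': sets bits 0 2 -> bits=101011
After insert 'bat': sets bits 1 3 -> bits=111111
Not inserted: bee eel fox ram — query each against bits=111111:
query bee: checks bit3=1 (all 1) -> maybe => FALSE POSITIVE
query eel: checks bit0=1, bit2=1 (all 1) -> maybe => FALSE POSITIVE
query fox: checks bit1=1 (all 1) -> maybe => FALSE POSITIVE
query ram: checks bit3=1, bit4=1 (all 1) -> maybe => FALSE POSITIVE
False positives (alphabetical): bee eel fox ram

Answer: bee eel fox ram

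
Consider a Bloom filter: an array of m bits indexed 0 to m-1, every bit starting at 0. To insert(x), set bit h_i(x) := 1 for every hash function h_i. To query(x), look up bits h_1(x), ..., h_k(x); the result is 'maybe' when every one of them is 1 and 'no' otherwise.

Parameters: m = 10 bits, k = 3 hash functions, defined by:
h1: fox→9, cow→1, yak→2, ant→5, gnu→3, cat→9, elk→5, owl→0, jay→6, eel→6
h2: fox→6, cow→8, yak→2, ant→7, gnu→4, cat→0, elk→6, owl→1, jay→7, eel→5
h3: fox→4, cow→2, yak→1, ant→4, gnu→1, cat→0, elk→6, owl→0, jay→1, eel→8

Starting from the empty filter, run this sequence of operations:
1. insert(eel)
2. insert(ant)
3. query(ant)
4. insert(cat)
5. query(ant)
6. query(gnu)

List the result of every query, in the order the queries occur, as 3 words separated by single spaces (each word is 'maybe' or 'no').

Start: bits=0000000000
Op 1: insert eel -> sets bits 5 6 8 -> bits=0000011010
Op 2: insert ant -> sets bits 4 5 7 -> bits=0000111110
Op 3: query ant -> checks bit4=1, bit5=1, bit7=1 (all 1) -> maybe
Op 4: insert cat -> sets bits 0 9 -> bits=1000111111
Op 5: query ant -> checks bit4=1, bit5=1, bit7=1 (all 1) -> maybe
Op 6: query gnu -> checks bit1=0, bit3=0, bit4=1 (has a 0) -> no
Query results in order: maybe maybe no

Answer: maybe maybe no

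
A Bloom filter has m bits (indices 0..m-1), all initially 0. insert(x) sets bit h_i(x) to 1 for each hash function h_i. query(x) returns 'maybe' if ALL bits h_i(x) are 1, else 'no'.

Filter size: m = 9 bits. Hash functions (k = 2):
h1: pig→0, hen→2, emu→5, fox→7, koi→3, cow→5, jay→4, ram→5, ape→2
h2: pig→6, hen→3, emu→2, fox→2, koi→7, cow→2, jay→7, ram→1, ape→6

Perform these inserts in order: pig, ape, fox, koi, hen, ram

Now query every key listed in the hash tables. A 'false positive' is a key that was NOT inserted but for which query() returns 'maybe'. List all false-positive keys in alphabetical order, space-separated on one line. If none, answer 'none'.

Answer: cow emu

Derivation:
Start: bits=000000000
After insert 'pig': sets bits 0 6 -> bits=100000100
After insert 'ape': sets bits 2 6 -> bits=101000100
After insert 'fox': sets bits 2 7 -> bits=101000110
After insert 'koi': sets bits 3 7 -> bits=101100110
After insert 'hen': sets bits 2 3 -> bits=101100110
After insert 'ram': sets bits 1 5 -> bits=111101110
Not inserted: cow emu jay — query each against bits=111101110:
query cow: checks bit2=1, bit5=1 (all 1) -> maybe => FALSE POSITIVE
query emu: checks bit2=1, bit5=1 (all 1) -> maybe => FALSE POSITIVE
query jay: checks bit4=0, bit7=1 (has a 0) -> no => not a false positive
False positives (alphabetical): cow emu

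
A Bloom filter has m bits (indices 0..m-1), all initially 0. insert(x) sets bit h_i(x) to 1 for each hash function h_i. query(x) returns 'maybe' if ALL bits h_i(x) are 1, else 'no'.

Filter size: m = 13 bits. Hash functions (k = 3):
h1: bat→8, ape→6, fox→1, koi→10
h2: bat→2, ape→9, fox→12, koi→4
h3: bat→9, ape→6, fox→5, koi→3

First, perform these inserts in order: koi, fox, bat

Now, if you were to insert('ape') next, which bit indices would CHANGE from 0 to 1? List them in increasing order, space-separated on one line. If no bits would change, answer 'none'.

Start: bits=0000000000000
After insert 'koi': sets bits 3 4 10 -> bits=0001100000100
After insert 'fox': sets bits 1 5 12 -> bits=0101110000101
After insert 'bat': sets bits 2 8 9 -> bits=0111110011101
insert 'ape' would touch bits 6 9; currently bit6=0, bit9=1
Bits that are 0 among those (would change 0->1): 6

Answer: 6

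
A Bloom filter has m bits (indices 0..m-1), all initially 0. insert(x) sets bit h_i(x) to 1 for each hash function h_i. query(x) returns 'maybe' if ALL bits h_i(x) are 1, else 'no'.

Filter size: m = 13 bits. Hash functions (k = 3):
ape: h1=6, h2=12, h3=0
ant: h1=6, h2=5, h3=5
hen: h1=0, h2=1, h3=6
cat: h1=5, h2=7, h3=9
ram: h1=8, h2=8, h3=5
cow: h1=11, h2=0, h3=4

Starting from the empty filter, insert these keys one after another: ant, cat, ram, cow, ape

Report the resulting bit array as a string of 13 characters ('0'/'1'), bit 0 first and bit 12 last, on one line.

Answer: 1000111111011

Derivation:
Start: bits=0000000000000
After insert 'ant': sets bits 5 6 -> bits=0000011000000
After insert 'cat': sets bits 5 7 9 -> bits=0000011101000
After insert 'ram': sets bits 5 8 -> bits=0000011111000
After insert 'cow': sets bits 0 4 11 -> bits=1000111111010
After insert 'ape': sets bits 0 6 12 -> bits=1000111111011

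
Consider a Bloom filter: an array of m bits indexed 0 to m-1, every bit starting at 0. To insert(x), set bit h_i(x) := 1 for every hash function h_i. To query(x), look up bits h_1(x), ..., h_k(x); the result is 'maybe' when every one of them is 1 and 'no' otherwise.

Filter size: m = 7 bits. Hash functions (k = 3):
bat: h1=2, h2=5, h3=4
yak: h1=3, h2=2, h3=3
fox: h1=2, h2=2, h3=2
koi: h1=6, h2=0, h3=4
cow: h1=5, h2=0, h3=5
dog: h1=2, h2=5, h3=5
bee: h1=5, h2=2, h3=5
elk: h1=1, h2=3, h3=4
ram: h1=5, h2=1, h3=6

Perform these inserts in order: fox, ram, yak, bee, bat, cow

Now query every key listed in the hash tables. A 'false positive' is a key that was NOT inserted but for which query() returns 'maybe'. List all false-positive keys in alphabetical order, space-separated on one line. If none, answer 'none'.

Start: bits=0000000
After insert 'fox': sets bits 2 -> bits=0010000
After insert 'ram': sets bits 1 5 6 -> bits=0110011
After insert 'yak': sets bits 2 3 -> bits=0111011
After insert 'bee': sets bits 2 5 -> bits=0111011
After insert 'bat': sets bits 2 4 5 -> bits=0111111
After insert 'cow': sets bits 0 5 -> bits=1111111
Not inserted: dog elk koi — query each against bits=1111111:
query dog: checks bit2=1, bit5=1 (all 1) -> maybe => FALSE POSITIVE
query elk: checks bit1=1, bit3=1, bit4=1 (all 1) -> maybe => FALSE POSITIVE
query koi: checks bit0=1, bit4=1, bit6=1 (all 1) -> maybe => FALSE POSITIVE
False positives (alphabetical): dog elk koi

Answer: dog elk koi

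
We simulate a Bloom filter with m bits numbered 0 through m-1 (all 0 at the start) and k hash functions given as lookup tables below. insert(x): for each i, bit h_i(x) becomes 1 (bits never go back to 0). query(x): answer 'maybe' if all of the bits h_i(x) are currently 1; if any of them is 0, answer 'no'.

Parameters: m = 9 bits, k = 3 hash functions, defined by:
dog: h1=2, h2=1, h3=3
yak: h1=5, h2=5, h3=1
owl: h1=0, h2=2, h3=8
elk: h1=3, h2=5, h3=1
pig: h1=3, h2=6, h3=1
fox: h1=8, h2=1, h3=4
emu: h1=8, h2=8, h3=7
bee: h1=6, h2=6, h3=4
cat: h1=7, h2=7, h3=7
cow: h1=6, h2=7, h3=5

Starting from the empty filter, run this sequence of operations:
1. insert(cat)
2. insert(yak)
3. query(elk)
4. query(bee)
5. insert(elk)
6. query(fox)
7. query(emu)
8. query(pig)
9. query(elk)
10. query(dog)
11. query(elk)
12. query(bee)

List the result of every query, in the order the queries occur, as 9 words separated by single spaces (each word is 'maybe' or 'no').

Start: bits=000000000
Op 1: insert cat -> sets bits 7 -> bits=000000010
Op 2: insert yak -> sets bits 1 5 -> bits=010001010
Op 3: query elk -> checks bit1=1, bit3=0, bit5=1 (has a 0) -> no
Op 4: query bee -> checks bit4=0, bit6=0 (has a 0) -> no
Op 5: insert elk -> sets bits 1 3 5 -> bits=010101010
Op 6: query fox -> checks bit1=1, bit4=0, bit8=0 (has a 0) -> no
Op 7: query emu -> checks bit7=1, bit8=0 (has a 0) -> no
Op 8: query pig -> checks bit1=1, bit3=1, bit6=0 (has a 0) -> no
Op 9: query elk -> checks bit1=1, bit3=1, bit5=1 (all 1) -> maybe
Op 10: query dog -> checks bit1=1, bit2=0, bit3=1 (has a 0) -> no
Op 11: query elk -> checks bit1=1, bit3=1, bit5=1 (all 1) -> maybe
Op 12: query bee -> checks bit4=0, bit6=0 (has a 0) -> no
Query results in order: no no no no no maybe no maybe no

Answer: no no no no no maybe no maybe no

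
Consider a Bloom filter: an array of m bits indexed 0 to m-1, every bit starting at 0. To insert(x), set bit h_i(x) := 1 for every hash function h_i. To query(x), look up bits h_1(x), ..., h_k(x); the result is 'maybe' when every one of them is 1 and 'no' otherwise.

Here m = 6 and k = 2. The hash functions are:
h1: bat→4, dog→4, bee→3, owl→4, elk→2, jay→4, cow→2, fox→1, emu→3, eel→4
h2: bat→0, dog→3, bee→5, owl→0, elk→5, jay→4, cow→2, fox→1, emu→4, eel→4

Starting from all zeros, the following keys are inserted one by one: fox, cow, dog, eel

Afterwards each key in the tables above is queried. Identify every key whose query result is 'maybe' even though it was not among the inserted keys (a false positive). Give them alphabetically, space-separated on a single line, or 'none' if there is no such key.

Answer: emu jay

Derivation:
Start: bits=000000
After insert 'fox': sets bits 1 -> bits=010000
After insert 'cow': sets bits 2 -> bits=011000
After insert 'dog': sets bits 3 4 -> bits=011110
After insert 'eel': sets bits 4 -> bits=011110
Not inserted: bat bee elk emu jay owl — query each against bits=011110:
query bat: checks bit0=0, bit4=1 (has a 0) -> no => not a false positive
query bee: checks bit3=1, bit5=0 (has a 0) -> no => not a false positive
query elk: checks bit2=1, bit5=0 (has a 0) -> no => not a false positive
query emu: checks bit3=1, bit4=1 (all 1) -> maybe => FALSE POSITIVE
query jay: checks bit4=1 (all 1) -> maybe => FALSE POSITIVE
query owl: checks bit0=0, bit4=1 (has a 0) -> no => not a false positive
False positives (alphabetical): emu jay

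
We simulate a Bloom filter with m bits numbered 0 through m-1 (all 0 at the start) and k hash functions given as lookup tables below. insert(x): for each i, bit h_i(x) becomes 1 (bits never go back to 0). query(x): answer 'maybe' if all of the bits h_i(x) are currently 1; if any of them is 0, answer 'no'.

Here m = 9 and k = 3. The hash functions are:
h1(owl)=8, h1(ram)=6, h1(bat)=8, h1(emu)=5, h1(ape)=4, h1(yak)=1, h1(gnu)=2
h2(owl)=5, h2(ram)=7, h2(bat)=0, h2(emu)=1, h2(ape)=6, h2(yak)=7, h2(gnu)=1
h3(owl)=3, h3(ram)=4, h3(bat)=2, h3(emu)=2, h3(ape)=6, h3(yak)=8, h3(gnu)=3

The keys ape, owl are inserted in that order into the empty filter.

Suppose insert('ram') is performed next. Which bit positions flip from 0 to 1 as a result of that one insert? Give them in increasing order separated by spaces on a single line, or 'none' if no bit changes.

Answer: 7

Derivation:
Start: bits=000000000
After insert 'ape': sets bits 4 6 -> bits=000010100
After insert 'owl': sets bits 3 5 8 -> bits=000111101
insert 'ram' would touch bits 4 6 7; currently bit4=1, bit6=1, bit7=0
Bits that are 0 among those (would change 0->1): 7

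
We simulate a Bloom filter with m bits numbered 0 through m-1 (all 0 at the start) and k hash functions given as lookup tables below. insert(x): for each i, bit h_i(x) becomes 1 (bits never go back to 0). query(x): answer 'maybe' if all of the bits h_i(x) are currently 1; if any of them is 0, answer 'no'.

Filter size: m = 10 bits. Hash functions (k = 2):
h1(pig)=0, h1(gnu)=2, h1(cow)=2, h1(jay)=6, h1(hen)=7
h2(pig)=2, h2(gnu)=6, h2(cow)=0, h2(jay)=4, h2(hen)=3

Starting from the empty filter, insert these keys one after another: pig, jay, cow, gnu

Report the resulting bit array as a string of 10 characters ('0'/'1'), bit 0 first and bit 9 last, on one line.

Start: bits=0000000000
After insert 'pig': sets bits 0 2 -> bits=1010000000
After insert 'jay': sets bits 4 6 -> bits=1010101000
After insert 'cow': sets bits 0 2 -> bits=1010101000
After insert 'gnu': sets bits 2 6 -> bits=1010101000

Answer: 1010101000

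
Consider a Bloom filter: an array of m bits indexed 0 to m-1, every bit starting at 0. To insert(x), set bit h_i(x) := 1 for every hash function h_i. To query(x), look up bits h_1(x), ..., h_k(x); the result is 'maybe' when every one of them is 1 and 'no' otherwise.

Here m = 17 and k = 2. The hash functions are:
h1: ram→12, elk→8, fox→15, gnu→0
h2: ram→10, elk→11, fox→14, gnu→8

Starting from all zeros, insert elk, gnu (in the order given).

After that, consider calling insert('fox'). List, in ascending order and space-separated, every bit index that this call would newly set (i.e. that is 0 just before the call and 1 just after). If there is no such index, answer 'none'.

Answer: 14 15

Derivation:
Start: bits=00000000000000000
After insert 'elk': sets bits 8 11 -> bits=00000000100100000
After insert 'gnu': sets bits 0 8 -> bits=10000000100100000
insert 'fox' would touch bits 14 15; currently bit14=0, bit15=0
Bits that are 0 among those (would change 0->1): 14 15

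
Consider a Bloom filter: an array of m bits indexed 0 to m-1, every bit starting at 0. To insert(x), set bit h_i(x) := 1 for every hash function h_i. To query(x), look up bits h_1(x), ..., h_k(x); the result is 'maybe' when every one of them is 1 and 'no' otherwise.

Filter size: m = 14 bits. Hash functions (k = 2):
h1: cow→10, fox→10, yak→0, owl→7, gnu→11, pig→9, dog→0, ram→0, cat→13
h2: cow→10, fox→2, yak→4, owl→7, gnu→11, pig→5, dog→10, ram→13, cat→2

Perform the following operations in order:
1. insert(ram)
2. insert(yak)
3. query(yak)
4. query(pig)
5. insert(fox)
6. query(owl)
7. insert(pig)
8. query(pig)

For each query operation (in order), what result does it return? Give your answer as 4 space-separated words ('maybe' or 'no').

Answer: maybe no no maybe

Derivation:
Start: bits=00000000000000
Op 1: insert ram -> sets bits 0 13 -> bits=10000000000001
Op 2: insert yak -> sets bits 0 4 -> bits=10001000000001
Op 3: query yak -> checks bit0=1, bit4=1 (all 1) -> maybe
Op 4: query pig -> checks bit5=0, bit9=0 (has a 0) -> no
Op 5: insert fox -> sets bits 2 10 -> bits=10101000001001
Op 6: query owl -> checks bit7=0 (has a 0) -> no
Op 7: insert pig -> sets bits 5 9 -> bits=10101100011001
Op 8: query pig -> checks bit5=1, bit9=1 (all 1) -> maybe
Query results in order: maybe no no maybe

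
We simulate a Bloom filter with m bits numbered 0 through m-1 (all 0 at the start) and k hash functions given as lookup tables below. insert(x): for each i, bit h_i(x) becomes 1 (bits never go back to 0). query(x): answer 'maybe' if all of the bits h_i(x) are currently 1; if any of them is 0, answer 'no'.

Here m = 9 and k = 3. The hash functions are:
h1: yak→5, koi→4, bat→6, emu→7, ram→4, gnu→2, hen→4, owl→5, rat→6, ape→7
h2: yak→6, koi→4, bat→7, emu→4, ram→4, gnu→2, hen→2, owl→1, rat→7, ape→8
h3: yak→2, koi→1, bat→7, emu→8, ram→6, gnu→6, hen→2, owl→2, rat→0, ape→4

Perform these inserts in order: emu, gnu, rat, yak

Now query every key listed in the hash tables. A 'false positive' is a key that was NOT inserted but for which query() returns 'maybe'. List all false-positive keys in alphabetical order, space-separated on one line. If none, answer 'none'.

Start: bits=000000000
After insert 'emu': sets bits 4 7 8 -> bits=000010011
After insert 'gnu': sets bits 2 6 -> bits=001010111
After insert 'rat': sets bits 0 6 7 -> bits=101010111
After insert 'yak': sets bits 2 5 6 -> bits=101011111
Not inserted: ape bat hen koi owl ram — query each against bits=101011111:
query ape: checks bit4=1, bit7=1, bit8=1 (all 1) -> maybe => FALSE POSITIVE
query bat: checks bit6=1, bit7=1 (all 1) -> maybe => FALSE POSITIVE
query hen: checks bit2=1, bit4=1 (all 1) -> maybe => FALSE POSITIVE
query koi: checks bit1=0, bit4=1 (has a 0) -> no => not a false positive
query owl: checks bit1=0, bit2=1, bit5=1 (has a 0) -> no => not a false positive
query ram: checks bit4=1, bit6=1 (all 1) -> maybe => FALSE POSITIVE
False positives (alphabetical): ape bat hen ram

Answer: ape bat hen ram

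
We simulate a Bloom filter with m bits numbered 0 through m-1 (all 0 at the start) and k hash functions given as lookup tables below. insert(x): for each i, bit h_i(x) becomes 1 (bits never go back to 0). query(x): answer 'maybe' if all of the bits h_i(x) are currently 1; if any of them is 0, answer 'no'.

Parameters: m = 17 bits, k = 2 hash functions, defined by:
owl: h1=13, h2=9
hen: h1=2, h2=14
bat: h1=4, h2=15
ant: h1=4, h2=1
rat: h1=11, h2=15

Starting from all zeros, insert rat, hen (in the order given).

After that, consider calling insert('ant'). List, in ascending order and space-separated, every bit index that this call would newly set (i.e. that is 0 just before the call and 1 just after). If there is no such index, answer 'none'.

Answer: 1 4

Derivation:
Start: bits=00000000000000000
After insert 'rat': sets bits 11 15 -> bits=00000000000100010
After insert 'hen': sets bits 2 14 -> bits=00100000000100110
insert 'ant' would touch bits 1 4; currently bit1=0, bit4=0
Bits that are 0 among those (would change 0->1): 1 4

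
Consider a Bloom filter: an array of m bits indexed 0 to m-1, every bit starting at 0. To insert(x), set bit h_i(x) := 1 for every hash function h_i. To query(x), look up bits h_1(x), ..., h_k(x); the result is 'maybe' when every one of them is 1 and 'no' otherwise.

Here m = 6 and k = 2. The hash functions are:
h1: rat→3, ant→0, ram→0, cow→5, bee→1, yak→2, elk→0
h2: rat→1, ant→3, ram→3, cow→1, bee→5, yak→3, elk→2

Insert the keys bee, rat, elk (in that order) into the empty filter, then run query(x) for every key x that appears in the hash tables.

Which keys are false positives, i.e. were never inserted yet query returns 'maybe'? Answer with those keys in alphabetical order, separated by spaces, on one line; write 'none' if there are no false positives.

Start: bits=000000
After insert 'bee': sets bits 1 5 -> bits=010001
After insert 'rat': sets bits 1 3 -> bits=010101
After insert 'elk': sets bits 0 2 -> bits=111101
Not inserted: ant cow ram yak — query each against bits=111101:
query ant: checks bit0=1, bit3=1 (all 1) -> maybe => FALSE POSITIVE
query cow: checks bit1=1, bit5=1 (all 1) -> maybe => FALSE POSITIVE
query ram: checks bit0=1, bit3=1 (all 1) -> maybe => FALSE POSITIVE
query yak: checks bit2=1, bit3=1 (all 1) -> maybe => FALSE POSITIVE
False positives (alphabetical): ant cow ram yak

Answer: ant cow ram yak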